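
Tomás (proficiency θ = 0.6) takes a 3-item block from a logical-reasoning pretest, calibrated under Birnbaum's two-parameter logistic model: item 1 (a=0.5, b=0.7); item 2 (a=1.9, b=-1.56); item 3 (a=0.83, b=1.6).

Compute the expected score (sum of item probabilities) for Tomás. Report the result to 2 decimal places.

1.77

P(θ) = 1 / (1 + exp(−a(θ − b)))
P_1 = 1/(1+e^{0.0500}) = 0.4875
P_2 = 1/(1+e^{-4.1040}) = 0.9838
P_3 = 1/(1+e^{0.8300}) = 0.3036
E[score] = 0.4875 + 0.9838 + 0.3036 = 1.7749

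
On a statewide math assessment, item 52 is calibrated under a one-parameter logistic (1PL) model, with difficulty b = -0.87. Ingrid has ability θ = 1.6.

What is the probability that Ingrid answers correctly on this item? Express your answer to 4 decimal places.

0.9220

P(θ) = 1 / (1 + exp(−(θ − b)))
Exponent: (1.6 − (-0.87)) = 2.4700
1/(1 + e^{-2.4700}) = 0.9220
P = 0.9220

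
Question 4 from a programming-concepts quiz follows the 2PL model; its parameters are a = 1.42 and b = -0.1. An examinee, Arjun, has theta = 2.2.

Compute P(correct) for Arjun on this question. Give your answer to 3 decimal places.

0.963

P(theta) = 1 / (1 + exp(−a(theta − b)))
Exponent: 1.42 × (2.2 − (-0.1)) = 3.2660
1/(1 + e^{-3.2660}) = 0.9632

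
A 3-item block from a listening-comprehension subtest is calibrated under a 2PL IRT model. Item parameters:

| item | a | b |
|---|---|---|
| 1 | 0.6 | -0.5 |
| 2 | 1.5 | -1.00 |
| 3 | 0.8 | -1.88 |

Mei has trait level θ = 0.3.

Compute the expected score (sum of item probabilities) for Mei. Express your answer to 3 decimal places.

P(θ) = 1 / (1 + exp(−a(θ − b)))
P_1 = 1/(1+e^{-0.4800}) = 0.6177
P_2 = 1/(1+e^{-1.9500}) = 0.8754
P_3 = 1/(1+e^{-1.7440}) = 0.8512
E[score] = 0.6177 + 0.8754 + 0.8512 = 2.3444

2.344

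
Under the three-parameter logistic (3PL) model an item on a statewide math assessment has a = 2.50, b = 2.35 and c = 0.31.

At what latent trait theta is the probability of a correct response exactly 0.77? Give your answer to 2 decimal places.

P(theta) = c + (1 − c) · 1 / (1 + exp(−a(theta − b)))
Remove guessing floor: (0.77 − 0.31)/(1 − 0.31) = 0.6667
logit = ln(0.6667/0.3333) = 0.6931
theta = b + logit/(a) = 2.35 + 0.6931/2.5000 = 2.6273

2.63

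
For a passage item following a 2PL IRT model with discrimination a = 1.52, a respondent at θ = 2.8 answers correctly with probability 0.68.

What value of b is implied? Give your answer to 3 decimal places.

P(θ) = 1 / (1 + exp(−a(θ − b)))
logit(0.68) = ln(0.68/0.32) = 0.7538
b = θ − logit/(a) = 2.8 − 0.7538/1.5200 = 2.3041

2.304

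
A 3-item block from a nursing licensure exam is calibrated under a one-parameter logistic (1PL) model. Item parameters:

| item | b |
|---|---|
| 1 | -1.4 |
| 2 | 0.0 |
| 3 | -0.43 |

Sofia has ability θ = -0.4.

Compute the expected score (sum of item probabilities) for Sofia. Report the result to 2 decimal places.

1.64

P(θ) = 1 / (1 + exp(−(θ − b)))
P_1 = 1/(1+e^{-1.0000}) = 0.7311
P_2 = 1/(1+e^{0.4000}) = 0.4013
P_3 = 1/(1+e^{-0.0300}) = 0.5075
E[score] = 0.7311 + 0.4013 + 0.5075 = 1.6399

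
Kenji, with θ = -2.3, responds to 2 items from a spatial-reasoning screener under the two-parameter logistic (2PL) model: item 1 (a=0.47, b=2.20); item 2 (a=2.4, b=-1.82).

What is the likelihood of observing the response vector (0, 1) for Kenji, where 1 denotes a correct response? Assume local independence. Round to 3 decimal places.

P(θ) = 1 / (1 + exp(−a(θ − b)))
P_1 = 1/(1+e^{2.1150}) = 0.1076
P_2 = 1/(1+e^{1.1520}) = 0.2401
L = (1−P_1) × P_2 = 0.8924 × 0.2401 = 0.21428

0.214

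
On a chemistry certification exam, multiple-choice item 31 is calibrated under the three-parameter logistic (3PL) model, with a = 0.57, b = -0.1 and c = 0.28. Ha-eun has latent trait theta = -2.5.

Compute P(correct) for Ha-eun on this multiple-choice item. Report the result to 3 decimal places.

0.426

P(theta) = c + (1 − c) · 1 / (1 + exp(−a(theta − b)))
Exponent: 0.57 × (-2.5 − (-0.1)) = -1.3680
1/(1 + e^{1.3680}) = 0.2029
P = 0.28 + 0.72 × 0.2029 = 0.4261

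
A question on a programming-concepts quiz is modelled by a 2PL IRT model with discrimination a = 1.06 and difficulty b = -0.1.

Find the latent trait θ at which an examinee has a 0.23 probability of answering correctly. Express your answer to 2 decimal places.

P(θ) = 1 / (1 + exp(−a(θ − b)))
logit = ln(0.2300/0.7700) = -1.2083
θ = b + logit/(a) = -0.1 + (-1.2083)/1.0600 = -1.2399

-1.24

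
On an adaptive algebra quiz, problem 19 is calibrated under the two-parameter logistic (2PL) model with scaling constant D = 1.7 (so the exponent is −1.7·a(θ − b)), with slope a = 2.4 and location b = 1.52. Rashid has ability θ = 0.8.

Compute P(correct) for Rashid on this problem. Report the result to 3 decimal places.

0.050

P(θ) = 1 / (1 + exp(−D·a(θ − b)))
Exponent: 1.7 × 2.4 × (0.8 − 1.52) = -2.9376
1/(1 + e^{2.9376}) = 0.0503
P = 0.0503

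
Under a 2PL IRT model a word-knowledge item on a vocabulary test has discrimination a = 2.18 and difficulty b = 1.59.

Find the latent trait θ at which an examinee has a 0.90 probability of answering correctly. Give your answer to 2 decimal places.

P(θ) = 1 / (1 + exp(−a(θ − b)))
logit = ln(0.9000/0.1000) = 2.1972
θ = b + logit/(a) = 1.59 + 2.1972/2.1800 = 2.5979

2.60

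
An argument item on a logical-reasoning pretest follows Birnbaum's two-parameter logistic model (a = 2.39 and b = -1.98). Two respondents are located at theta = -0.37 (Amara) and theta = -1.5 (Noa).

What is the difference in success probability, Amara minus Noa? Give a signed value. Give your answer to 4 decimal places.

P(theta) = 1 / (1 + exp(−a(theta − b)))
P(Amara) = 0.9791  [exponent 3.8479]
P(Noa) = 0.7590  [exponent 1.1472]
Difference = 0.9791 − 0.7590 = 0.2201

0.2201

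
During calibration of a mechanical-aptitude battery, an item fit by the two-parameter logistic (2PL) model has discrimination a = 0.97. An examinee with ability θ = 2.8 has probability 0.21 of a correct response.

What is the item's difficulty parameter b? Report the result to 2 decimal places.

4.17

P(θ) = 1 / (1 + exp(−a(θ − b)))
logit(0.21) = ln(0.21/0.79) = -1.3249
b = θ − logit/(a) = 2.8 − (-1.3249)/0.9700 = 4.1659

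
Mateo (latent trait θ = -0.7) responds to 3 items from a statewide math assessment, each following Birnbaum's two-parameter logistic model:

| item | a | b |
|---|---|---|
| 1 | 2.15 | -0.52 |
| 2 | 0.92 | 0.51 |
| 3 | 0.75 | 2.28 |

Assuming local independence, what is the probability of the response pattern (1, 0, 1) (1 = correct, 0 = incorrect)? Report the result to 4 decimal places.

0.0294

P(θ) = 1 / (1 + exp(−a(θ − b)))
P_1 = 1/(1+e^{0.3870}) = 0.4044
P_2 = 1/(1+e^{1.1132}) = 0.2473
P_3 = 1/(1+e^{2.2350}) = 0.0967
L = P_1 × (1−P_2) × P_3 = 0.4044 × 0.7527 × 0.0967 = 0.02942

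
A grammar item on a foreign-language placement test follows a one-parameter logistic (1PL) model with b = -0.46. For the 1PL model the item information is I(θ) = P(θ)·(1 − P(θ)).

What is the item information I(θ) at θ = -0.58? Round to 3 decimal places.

0.249

P = 1/(1+e^{0.1200}) = 0.4700
P(1−P) = 0.4700 × 0.5300 = 0.2491
I = P(1−P) = 0.24910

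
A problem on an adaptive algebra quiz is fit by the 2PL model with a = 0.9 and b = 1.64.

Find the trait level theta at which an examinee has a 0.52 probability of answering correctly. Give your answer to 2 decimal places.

P(theta) = 1 / (1 + exp(−a(theta − b)))
logit = ln(0.5200/0.4800) = 0.0800
theta = b + logit/(a) = 1.64 + 0.0800/0.9000 = 1.7289

1.73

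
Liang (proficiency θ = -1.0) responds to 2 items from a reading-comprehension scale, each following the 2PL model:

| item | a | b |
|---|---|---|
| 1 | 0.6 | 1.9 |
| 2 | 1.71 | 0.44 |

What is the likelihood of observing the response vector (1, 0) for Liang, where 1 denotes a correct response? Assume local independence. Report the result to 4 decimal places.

0.1376

P(θ) = 1 / (1 + exp(−a(θ − b)))
P_1 = 1/(1+e^{1.7400}) = 0.1493
P_2 = 1/(1+e^{2.4624}) = 0.0785
L = P_1 × (1−P_2) = 0.1493 × 0.9215 = 0.13759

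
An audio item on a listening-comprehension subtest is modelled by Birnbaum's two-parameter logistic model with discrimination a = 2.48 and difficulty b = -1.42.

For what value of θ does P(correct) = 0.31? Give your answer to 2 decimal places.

-1.74

P(θ) = 1 / (1 + exp(−a(θ − b)))
logit = ln(0.3100/0.6900) = -0.8001
θ = b + logit/(a) = -1.42 + (-0.8001)/2.4800 = -1.7426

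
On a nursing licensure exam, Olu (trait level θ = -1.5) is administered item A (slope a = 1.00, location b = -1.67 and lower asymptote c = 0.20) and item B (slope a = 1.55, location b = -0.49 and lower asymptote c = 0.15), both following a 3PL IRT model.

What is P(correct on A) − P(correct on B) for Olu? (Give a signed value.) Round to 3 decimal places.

0.337

P(θ) = c + (1 − c) · 1 / (1 + exp(−a(θ − b)))
P_A = 0.6339
P_B = 0.2969
P_A − P_B = 0.3370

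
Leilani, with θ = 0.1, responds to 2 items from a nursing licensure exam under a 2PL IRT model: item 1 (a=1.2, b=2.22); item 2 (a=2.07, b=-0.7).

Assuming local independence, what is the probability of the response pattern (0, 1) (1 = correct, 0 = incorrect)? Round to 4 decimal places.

P(θ) = 1 / (1 + exp(−a(θ − b)))
P_1 = 1/(1+e^{2.5440}) = 0.0728
P_2 = 1/(1+e^{-1.6560}) = 0.8397
L = (1−P_1) × P_2 = 0.9272 × 0.8397 = 0.77854

0.7785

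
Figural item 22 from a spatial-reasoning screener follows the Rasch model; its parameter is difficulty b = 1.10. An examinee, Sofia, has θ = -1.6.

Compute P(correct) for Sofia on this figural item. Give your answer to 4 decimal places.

P(θ) = 1 / (1 + exp(−(θ − b)))
Exponent: (-1.6 − 1.10) = -2.7000
1/(1 + e^{2.7000}) = 0.0630
P = 0.0630

0.0630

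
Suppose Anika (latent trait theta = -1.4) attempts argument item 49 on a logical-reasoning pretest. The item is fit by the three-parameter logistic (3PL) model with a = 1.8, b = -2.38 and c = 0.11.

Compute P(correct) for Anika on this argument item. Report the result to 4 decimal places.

0.8698

P(theta) = c + (1 − c) · 1 / (1 + exp(−a(theta − b)))
Exponent: 1.8 × (-1.4 − (-2.38)) = 1.7640
1/(1 + e^{-1.7640}) = 0.8537
P = 0.11 + 0.89 × 0.8537 = 0.8698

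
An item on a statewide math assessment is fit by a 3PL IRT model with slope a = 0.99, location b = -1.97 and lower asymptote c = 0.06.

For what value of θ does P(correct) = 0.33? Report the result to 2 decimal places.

P(θ) = c + (1 − c) · 1 / (1 + exp(−a(θ − b)))
Remove guessing floor: (0.33 − 0.06)/(1 − 0.06) = 0.2872
logit = ln(0.2872/0.7128) = -0.9089
θ = b + logit/(a) = -1.97 + (-0.9089)/0.9900 = -2.8880

-2.89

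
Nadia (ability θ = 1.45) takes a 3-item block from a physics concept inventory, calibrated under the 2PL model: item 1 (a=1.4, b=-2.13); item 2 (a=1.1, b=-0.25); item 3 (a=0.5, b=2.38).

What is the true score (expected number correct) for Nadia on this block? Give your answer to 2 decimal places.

2.25

P(θ) = 1 / (1 + exp(−a(θ − b)))
P_1 = 1/(1+e^{-5.0120}) = 0.9934
P_2 = 1/(1+e^{-1.8700}) = 0.8665
P_3 = 1/(1+e^{0.4650}) = 0.3858
E[score] = 0.9934 + 0.8665 + 0.3858 = 2.2456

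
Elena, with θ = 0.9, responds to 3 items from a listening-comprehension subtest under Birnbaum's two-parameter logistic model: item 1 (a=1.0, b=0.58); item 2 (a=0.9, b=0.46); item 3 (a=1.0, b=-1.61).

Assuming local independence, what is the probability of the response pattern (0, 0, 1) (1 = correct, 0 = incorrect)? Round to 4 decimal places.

0.1565

P(θ) = 1 / (1 + exp(−a(θ − b)))
P_1 = 1/(1+e^{-0.3200}) = 0.5793
P_2 = 1/(1+e^{-0.3960}) = 0.5977
P_3 = 1/(1+e^{-2.5100}) = 0.9248
L = (1−P_1) × (1−P_2) × P_3 = 0.4207 × 0.4023 × 0.9248 = 0.15651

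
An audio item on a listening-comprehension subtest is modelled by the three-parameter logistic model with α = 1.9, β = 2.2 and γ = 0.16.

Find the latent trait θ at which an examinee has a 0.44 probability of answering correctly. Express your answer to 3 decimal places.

P(θ) = γ + (1 − γ) · 1 / (1 + exp(−α(θ − β)))
Remove guessing floor: (0.44 − 0.16)/(1 − 0.16) = 0.3333
logit = ln(0.3333/0.6667) = -0.6931
θ = β + logit/(α) = 2.2 + (-0.6931)/1.9000 = 1.8352

1.835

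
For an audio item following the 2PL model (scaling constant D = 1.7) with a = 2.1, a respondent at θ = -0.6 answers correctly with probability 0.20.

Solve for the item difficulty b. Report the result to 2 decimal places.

P(θ) = 1 / (1 + exp(−D·a(θ − b)))
logit(0.20) = ln(0.20/0.80) = -1.3863
b = θ − logit/(1.7·a) = -0.6 − (-1.3863)/3.5700 = -0.2117

-0.21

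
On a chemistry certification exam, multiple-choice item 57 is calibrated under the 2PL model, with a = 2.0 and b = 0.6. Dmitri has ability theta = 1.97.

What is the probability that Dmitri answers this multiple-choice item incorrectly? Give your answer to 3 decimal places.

P(theta) = 1 / (1 + exp(−a(theta − b)))
Exponent: 2.0 × (1.97 − 0.6) = 2.7400
1/(1 + e^{-2.7400}) = 0.9393
P(incorrect) = 1 − 0.9393 = 0.0607

0.061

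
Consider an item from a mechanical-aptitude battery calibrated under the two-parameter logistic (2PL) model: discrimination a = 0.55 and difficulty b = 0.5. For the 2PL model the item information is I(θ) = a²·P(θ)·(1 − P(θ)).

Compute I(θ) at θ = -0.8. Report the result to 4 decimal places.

P = 1/(1+e^{0.7150}) = 0.3285
P(1−P) = 0.3285 × 0.6715 = 0.2206
I = a² × P(1−P) = 0.55² × 0.2206 = 0.06673

0.0667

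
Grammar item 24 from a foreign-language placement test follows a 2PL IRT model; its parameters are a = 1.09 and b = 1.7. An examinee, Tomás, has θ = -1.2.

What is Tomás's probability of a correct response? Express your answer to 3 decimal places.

P(θ) = 1 / (1 + exp(−a(θ − b)))
Exponent: 1.09 × (-1.2 − 1.7) = -3.1610
1/(1 + e^{3.1610}) = 0.0407

0.041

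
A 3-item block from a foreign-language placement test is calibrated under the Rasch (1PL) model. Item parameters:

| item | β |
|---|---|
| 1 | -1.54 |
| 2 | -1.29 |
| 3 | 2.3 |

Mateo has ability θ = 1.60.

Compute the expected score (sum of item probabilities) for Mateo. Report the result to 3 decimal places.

P(θ) = 1 / (1 + exp(−(θ − β)))
P_1 = 1/(1+e^{-3.1400}) = 0.9585
P_2 = 1/(1+e^{-2.8900}) = 0.9473
P_3 = 1/(1+e^{0.7000}) = 0.3318
E[score] = 0.9585 + 0.9473 + 0.3318 = 2.2377

2.238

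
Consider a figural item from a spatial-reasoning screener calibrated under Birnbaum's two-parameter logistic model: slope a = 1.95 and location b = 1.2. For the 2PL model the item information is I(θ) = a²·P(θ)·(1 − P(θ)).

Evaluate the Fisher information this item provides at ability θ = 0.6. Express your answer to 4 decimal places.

0.6873

P = 1/(1+e^{1.1700}) = 0.2369
P(1−P) = 0.2369 × 0.7631 = 0.1808
I = a² × P(1−P) = 1.95² × 0.1808 = 0.68732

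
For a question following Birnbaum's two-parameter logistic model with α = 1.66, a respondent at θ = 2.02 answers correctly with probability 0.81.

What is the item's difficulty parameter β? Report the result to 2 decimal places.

1.15

P(θ) = 1 / (1 + exp(−α(θ − β)))
logit(0.81) = ln(0.81/0.19) = 1.4500
β = θ − logit/(α) = 2.02 − 1.4500/1.6600 = 1.1465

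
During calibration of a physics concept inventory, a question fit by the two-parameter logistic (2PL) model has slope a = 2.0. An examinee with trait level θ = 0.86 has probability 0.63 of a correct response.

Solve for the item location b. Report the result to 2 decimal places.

P(θ) = 1 / (1 + exp(−a(θ − b)))
logit(0.63) = ln(0.63/0.37) = 0.5322
b = θ − logit/(a) = 0.86 − 0.5322/2.0000 = 0.5939

0.59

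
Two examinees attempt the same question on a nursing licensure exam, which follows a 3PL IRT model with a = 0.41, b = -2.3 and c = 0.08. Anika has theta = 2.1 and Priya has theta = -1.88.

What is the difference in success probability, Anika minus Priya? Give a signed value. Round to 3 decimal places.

0.290

P(theta) = c + (1 − c) · 1 / (1 + exp(−a(theta − b)))
P(Anika) = 0.8699  [exponent 1.8040]
P(Priya) = 0.5795  [exponent 0.1722]
Difference = 0.8699 − 0.5795 = 0.2904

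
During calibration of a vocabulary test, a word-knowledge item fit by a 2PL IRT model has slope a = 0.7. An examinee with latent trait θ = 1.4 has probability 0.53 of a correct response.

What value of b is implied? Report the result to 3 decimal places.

P(θ) = 1 / (1 + exp(−a(θ − b)))
logit(0.53) = ln(0.53/0.47) = 0.1201
b = θ − logit/(a) = 1.4 − 0.1201/0.7000 = 1.2284

1.228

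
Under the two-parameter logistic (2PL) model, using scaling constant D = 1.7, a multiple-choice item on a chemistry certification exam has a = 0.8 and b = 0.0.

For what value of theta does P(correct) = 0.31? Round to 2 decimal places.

-0.59

P(theta) = 1 / (1 + exp(−D·a(theta − b)))
logit = ln(0.3100/0.6900) = -0.8001
theta = b + logit/(1.7·a) = 0.0 + (-0.8001)/1.3600 = -0.5883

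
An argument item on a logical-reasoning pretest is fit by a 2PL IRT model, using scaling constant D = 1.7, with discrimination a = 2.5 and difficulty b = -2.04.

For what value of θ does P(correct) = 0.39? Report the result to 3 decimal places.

-2.145

P(θ) = 1 / (1 + exp(−D·a(θ − b)))
logit = ln(0.3900/0.6100) = -0.4473
θ = b + logit/(1.7·a) = -2.04 + (-0.4473)/4.2500 = -2.1452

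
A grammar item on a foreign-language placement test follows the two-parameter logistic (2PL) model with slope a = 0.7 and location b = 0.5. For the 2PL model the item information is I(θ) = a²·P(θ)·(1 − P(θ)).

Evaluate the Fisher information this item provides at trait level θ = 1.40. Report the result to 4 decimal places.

0.1111

P = 1/(1+e^{-0.6300}) = 0.6525
P(1−P) = 0.6525 × 0.3475 = 0.2267
I = a² × P(1−P) = 0.7² × 0.2267 = 0.11111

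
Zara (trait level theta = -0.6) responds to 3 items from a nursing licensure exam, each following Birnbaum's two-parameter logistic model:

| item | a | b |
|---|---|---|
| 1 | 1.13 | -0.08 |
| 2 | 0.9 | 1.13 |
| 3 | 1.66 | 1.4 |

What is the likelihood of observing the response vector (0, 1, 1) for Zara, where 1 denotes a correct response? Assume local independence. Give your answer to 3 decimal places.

0.004

P(theta) = 1 / (1 + exp(−a(theta − b)))
P_1 = 1/(1+e^{0.5876}) = 0.3572
P_2 = 1/(1+e^{1.5570}) = 0.1741
P_3 = 1/(1+e^{3.3200}) = 0.0349
L = (1−P_1) × P_2 × P_3 = 0.6428 × 0.1741 × 0.0349 = 0.00390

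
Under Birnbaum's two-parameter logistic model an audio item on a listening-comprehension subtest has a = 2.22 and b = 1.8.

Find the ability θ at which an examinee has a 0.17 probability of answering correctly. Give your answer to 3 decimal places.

1.086

P(θ) = 1 / (1 + exp(−a(θ − b)))
logit = ln(0.1700/0.8300) = -1.5856
θ = b + logit/(a) = 1.8 + (-1.5856)/2.2200 = 1.0858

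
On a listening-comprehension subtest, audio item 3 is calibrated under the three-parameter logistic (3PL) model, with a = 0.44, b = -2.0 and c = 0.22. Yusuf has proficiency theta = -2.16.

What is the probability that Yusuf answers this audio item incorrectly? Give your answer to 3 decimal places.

P(theta) = c + (1 − c) · 1 / (1 + exp(−a(theta − b)))
Exponent: 0.44 × (-2.16 − (-2.0)) = -0.0704
1/(1 + e^{0.0704}) = 0.4824
P = 0.22 + 0.78 × 0.4824 = 0.5963
P(incorrect) = 1 − 0.5963 = 0.4037

0.404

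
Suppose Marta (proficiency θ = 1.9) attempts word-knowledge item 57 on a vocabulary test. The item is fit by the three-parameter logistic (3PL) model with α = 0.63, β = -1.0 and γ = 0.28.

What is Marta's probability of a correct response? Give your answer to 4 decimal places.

0.9002

P(θ) = γ + (1 − γ) · 1 / (1 + exp(−α(θ − β)))
Exponent: 0.63 × (1.9 − (-1.0)) = 1.8270
1/(1 + e^{-1.8270}) = 0.8614
P = 0.28 + 0.72 × 0.8614 = 0.9002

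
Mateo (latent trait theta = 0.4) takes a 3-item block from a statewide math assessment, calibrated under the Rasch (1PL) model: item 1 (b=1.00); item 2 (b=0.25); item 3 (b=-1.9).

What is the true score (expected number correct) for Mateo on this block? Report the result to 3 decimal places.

1.801

P(theta) = 1 / (1 + exp(−(theta − b)))
P_1 = 1/(1+e^{0.6000}) = 0.3543
P_2 = 1/(1+e^{-0.1500}) = 0.5374
P_3 = 1/(1+e^{-2.3000}) = 0.9089
E[score] = 0.3543 + 0.5374 + 0.9089 = 1.8007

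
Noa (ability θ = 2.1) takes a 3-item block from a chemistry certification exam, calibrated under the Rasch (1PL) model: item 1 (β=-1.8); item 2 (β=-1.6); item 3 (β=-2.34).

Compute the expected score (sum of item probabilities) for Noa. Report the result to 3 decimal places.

2.944

P(θ) = 1 / (1 + exp(−(θ − β)))
P_1 = 1/(1+e^{-3.9000}) = 0.9802
P_2 = 1/(1+e^{-3.7000}) = 0.9759
P_3 = 1/(1+e^{-4.4400}) = 0.9883
E[score] = 0.9802 + 0.9759 + 0.9883 = 2.9444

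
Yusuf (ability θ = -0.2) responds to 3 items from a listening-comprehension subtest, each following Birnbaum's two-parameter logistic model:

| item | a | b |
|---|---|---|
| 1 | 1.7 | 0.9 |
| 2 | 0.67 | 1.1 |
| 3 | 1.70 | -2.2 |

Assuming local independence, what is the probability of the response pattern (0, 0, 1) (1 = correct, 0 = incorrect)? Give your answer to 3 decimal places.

0.591

P(θ) = 1 / (1 + exp(−a(θ − b)))
P_1 = 1/(1+e^{1.8700}) = 0.1335
P_2 = 1/(1+e^{0.8710}) = 0.2950
P_3 = 1/(1+e^{-3.4000}) = 0.9677
L = (1−P_1) × (1−P_2) × P_3 = 0.8665 × 0.7050 × 0.9677 = 0.59109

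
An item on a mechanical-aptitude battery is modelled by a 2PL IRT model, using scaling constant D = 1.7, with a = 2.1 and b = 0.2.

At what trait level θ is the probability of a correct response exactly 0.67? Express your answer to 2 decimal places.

0.40

P(θ) = 1 / (1 + exp(−D·a(θ − b)))
logit = ln(0.6700/0.3300) = 0.7082
θ = b + logit/(1.7·a) = 0.2 + 0.7082/3.5700 = 0.3984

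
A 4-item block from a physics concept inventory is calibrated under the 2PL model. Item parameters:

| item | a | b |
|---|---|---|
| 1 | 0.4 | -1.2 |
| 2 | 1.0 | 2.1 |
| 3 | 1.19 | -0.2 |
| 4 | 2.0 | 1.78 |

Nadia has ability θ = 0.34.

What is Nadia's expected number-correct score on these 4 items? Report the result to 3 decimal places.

1.505

P(θ) = 1 / (1 + exp(−a(θ − b)))
P_1 = 1/(1+e^{-0.6160}) = 0.6493
P_2 = 1/(1+e^{1.7600}) = 0.1468
P_3 = 1/(1+e^{-0.6426}) = 0.6553
P_4 = 1/(1+e^{2.8800}) = 0.0532
E[score] = 0.6493 + 0.1468 + 0.6553 + 0.0532 = 1.5046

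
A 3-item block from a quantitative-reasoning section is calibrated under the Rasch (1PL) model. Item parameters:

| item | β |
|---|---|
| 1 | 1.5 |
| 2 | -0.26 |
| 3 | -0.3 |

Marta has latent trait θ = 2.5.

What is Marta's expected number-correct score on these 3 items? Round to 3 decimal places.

P(θ) = 1 / (1 + exp(−(θ − β)))
P_1 = 1/(1+e^{-1.0000}) = 0.7311
P_2 = 1/(1+e^{-2.7600}) = 0.9405
P_3 = 1/(1+e^{-2.8000}) = 0.9427
E[score] = 0.7311 + 0.9405 + 0.9427 = 2.6142

2.614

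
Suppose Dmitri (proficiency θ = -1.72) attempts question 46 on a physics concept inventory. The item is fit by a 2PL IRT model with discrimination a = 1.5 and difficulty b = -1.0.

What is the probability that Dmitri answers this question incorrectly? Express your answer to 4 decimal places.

P(θ) = 1 / (1 + exp(−a(θ − b)))
Exponent: 1.5 × (-1.72 − (-1.0)) = -1.0800
1/(1 + e^{1.0800}) = 0.2535
P(incorrect) = 1 − 0.2535 = 0.7465

0.7465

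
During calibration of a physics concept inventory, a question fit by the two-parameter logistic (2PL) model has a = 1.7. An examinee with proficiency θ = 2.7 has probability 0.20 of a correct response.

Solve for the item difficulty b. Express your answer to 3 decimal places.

P(θ) = 1 / (1 + exp(−a(θ − b)))
logit(0.20) = ln(0.20/0.80) = -1.3863
b = θ − logit/(a) = 2.7 − (-1.3863)/1.7000 = 3.5155

3.515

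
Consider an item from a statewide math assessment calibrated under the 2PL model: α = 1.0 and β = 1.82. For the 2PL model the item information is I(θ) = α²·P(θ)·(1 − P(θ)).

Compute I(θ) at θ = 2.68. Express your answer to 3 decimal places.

P = 1/(1+e^{-0.8600}) = 0.7027
P(1−P) = 0.7027 × 0.2973 = 0.2089
I = α² × P(1−P) = 1.0² × 0.2089 = 0.20893

0.209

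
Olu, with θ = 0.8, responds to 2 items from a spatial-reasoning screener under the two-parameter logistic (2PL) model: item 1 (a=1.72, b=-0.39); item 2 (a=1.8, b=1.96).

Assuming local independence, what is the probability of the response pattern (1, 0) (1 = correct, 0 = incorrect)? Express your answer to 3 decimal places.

0.788

P(θ) = 1 / (1 + exp(−a(θ − b)))
P_1 = 1/(1+e^{-2.0468}) = 0.8856
P_2 = 1/(1+e^{2.0880}) = 0.1103
L = P_1 × (1−P_2) = 0.8856 × 0.8897 = 0.78797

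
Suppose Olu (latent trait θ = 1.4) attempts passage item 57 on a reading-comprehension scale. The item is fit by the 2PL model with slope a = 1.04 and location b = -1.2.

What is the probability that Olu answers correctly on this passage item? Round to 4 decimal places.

P(θ) = 1 / (1 + exp(−a(θ − b)))
Exponent: 1.04 × (1.4 − (-1.2)) = 2.7040
1/(1 + e^{-2.7040}) = 0.9373

0.9373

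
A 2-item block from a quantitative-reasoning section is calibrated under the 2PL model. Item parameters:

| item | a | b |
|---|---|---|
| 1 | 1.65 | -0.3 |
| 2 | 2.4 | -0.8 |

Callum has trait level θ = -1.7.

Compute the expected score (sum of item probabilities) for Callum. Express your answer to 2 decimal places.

P(θ) = 1 / (1 + exp(−a(θ − b)))
P_1 = 1/(1+e^{2.3100}) = 0.0903
P_2 = 1/(1+e^{2.1600}) = 0.1034
E[score] = 0.0903 + 0.1034 = 0.1937

0.19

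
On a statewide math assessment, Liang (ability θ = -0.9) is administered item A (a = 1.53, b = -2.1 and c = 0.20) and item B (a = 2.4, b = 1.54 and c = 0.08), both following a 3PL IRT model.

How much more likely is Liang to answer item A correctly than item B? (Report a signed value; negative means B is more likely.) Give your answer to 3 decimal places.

P(θ) = c + (1 − c) · 1 / (1 + exp(−a(θ − b)))
P_A = 0.8900
P_B = 0.0826
P_A − P_B = 0.8074

0.807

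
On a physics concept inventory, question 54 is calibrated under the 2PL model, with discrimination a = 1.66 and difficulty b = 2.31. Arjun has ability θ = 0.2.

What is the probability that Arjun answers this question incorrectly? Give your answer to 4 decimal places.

0.9708

P(θ) = 1 / (1 + exp(−a(θ − b)))
Exponent: 1.66 × (0.2 − 2.31) = -3.5026
1/(1 + e^{3.5026}) = 0.0292
P(incorrect) = 1 − 0.0292 = 0.9708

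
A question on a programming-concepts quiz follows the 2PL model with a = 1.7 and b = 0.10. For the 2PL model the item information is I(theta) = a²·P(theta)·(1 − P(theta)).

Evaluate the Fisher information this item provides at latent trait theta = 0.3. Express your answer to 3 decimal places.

P = 1/(1+e^{-0.3400}) = 0.5842
P(1−P) = 0.5842 × 0.4158 = 0.2429
I = a² × P(1−P) = 1.7² × 0.2429 = 0.70202

0.702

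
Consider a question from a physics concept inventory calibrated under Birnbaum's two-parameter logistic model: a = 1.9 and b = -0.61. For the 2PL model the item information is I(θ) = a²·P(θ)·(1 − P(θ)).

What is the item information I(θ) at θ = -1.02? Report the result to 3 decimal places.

P = 1/(1+e^{0.7790}) = 0.3145
P(1−P) = 0.3145 × 0.6855 = 0.2156
I = a² × P(1−P) = 1.9² × 0.2156 = 0.77833

0.778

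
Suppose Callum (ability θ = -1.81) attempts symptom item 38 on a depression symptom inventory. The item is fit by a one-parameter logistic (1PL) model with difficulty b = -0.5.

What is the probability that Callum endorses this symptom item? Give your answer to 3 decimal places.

P(θ) = 1 / (1 + exp(−(θ − b)))
Exponent: (-1.81 − (-0.5)) = -1.3100
1/(1 + e^{1.3100}) = 0.2125
P = 0.2125

0.212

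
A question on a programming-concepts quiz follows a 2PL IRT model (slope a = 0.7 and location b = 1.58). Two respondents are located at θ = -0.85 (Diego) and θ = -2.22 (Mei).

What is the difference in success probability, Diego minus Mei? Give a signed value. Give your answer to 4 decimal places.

P(θ) = 1 / (1 + exp(−a(θ − b)))
P(Diego) = 0.1543  [exponent -1.7010]
P(Mei) = 0.0654  [exponent -2.6600]
Difference = 0.1543 − 0.0654 = 0.0890

0.0890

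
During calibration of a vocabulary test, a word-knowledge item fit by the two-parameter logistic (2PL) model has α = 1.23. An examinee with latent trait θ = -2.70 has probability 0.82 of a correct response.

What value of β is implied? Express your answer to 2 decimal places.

-3.93

P(θ) = 1 / (1 + exp(−α(θ − β)))
logit(0.82) = ln(0.82/0.18) = 1.5163
β = θ − logit/(α) = -2.70 − 1.5163/1.2300 = -3.9328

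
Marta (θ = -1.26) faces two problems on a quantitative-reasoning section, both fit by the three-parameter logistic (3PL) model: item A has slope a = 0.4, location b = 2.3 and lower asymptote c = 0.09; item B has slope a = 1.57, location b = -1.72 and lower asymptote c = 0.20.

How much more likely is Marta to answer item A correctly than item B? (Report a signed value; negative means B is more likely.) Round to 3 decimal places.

-0.472

P(θ) = c + (1 − c) · 1 / (1 + exp(−a(θ − b)))
P_A = 0.2666
P_B = 0.7385
P_A − P_B = -0.4719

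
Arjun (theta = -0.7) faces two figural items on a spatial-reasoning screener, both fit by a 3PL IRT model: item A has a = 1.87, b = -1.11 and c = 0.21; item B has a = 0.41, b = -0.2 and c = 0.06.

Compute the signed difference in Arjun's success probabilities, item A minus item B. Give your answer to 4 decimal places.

0.2674

P(theta) = c + (1 − c) · 1 / (1 + exp(−a(theta − b)))
P_A = 0.7494
P_B = 0.4820
P_A − P_B = 0.2674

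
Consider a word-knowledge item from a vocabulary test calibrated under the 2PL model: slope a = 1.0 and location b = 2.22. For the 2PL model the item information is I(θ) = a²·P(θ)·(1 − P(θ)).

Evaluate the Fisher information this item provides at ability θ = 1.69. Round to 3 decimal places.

P = 1/(1+e^{0.5300}) = 0.3705
P(1−P) = 0.3705 × 0.6295 = 0.2332
I = a² × P(1−P) = 1.0² × 0.2332 = 0.23323

0.233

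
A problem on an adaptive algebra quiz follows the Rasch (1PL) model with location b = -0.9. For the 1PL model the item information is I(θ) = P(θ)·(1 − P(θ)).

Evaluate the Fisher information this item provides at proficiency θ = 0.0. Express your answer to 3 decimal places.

0.206

P = 1/(1+e^{-0.9000}) = 0.7109
P(1−P) = 0.7109 × 0.2891 = 0.2055
I = P(1−P) = 0.20550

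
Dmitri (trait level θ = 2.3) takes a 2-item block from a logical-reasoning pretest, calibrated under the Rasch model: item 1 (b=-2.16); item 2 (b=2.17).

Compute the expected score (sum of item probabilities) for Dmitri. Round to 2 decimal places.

1.52

P(θ) = 1 / (1 + exp(−(θ − b)))
P_1 = 1/(1+e^{-4.4600}) = 0.9886
P_2 = 1/(1+e^{-0.1300}) = 0.5325
E[score] = 0.9886 + 0.5325 = 1.5210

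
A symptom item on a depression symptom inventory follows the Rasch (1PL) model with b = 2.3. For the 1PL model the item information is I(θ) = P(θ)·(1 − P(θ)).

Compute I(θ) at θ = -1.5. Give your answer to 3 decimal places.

0.021

P = 1/(1+e^{3.8000}) = 0.0219
P(1−P) = 0.0219 × 0.9781 = 0.0214
I = P(1−P) = 0.02140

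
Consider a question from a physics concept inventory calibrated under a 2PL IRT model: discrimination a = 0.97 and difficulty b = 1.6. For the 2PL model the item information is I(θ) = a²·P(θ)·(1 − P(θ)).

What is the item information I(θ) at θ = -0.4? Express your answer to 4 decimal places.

P = 1/(1+e^{1.9400}) = 0.1256
P(1−P) = 0.1256 × 0.8744 = 0.1099
I = a² × P(1−P) = 0.97² × 0.1099 = 0.10337

0.1034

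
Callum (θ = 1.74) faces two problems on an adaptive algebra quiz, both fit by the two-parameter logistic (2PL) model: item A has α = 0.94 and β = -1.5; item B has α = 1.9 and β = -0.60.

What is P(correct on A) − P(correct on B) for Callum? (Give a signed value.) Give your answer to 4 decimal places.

-0.0338

P(θ) = 1 / (1 + exp(−α(θ − β)))
P_A = 0.9546
P_B = 0.9884
P_A − P_B = -0.0338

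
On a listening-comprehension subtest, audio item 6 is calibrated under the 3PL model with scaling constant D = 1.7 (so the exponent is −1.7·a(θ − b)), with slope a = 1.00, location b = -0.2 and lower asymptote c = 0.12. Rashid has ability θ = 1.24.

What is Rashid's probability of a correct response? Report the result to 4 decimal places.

P(θ) = c + (1 − c) · 1 / (1 + exp(−D·a(θ − b)))
Exponent: 1.7 × 1.00 × (1.24 − (-0.2)) = 2.4480
1/(1 + e^{-2.4480}) = 0.9204
P = 0.12 + 0.88 × 0.9204 = 0.9300

0.9300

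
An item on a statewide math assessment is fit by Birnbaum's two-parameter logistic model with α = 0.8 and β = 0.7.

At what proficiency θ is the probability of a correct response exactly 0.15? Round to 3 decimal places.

P(θ) = 1 / (1 + exp(−α(θ − β)))
logit = ln(0.1500/0.8500) = -1.7346
θ = β + logit/(α) = 0.7 + (-1.7346)/0.8000 = -1.4683

-1.468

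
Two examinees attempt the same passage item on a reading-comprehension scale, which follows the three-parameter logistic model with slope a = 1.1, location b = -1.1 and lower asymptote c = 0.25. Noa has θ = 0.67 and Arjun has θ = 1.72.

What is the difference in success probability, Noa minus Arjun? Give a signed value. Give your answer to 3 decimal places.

-0.061

P(θ) = c + (1 − c) · 1 / (1 + exp(−a(θ − b)))
P(Noa) = 0.9063  [exponent 1.9470]
P(Arjun) = 0.9677  [exponent 3.1020]
Difference = 0.9063 − 0.9677 = -0.0614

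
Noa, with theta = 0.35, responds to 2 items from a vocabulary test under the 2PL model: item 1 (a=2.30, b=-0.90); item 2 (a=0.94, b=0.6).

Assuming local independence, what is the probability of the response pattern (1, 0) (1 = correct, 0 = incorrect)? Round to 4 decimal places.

P(theta) = 1 / (1 + exp(−a(theta − b)))
P_1 = 1/(1+e^{-2.8750}) = 0.9466
P_2 = 1/(1+e^{0.2350}) = 0.4415
L = P_1 × (1−P_2) = 0.9466 × 0.5585 = 0.52866

0.5287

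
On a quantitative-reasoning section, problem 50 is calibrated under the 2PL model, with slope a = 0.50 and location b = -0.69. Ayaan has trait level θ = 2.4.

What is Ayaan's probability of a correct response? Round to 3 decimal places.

0.824

P(θ) = 1 / (1 + exp(−a(θ − b)))
Exponent: 0.50 × (2.4 − (-0.69)) = 1.5450
1/(1 + e^{-1.5450}) = 0.8242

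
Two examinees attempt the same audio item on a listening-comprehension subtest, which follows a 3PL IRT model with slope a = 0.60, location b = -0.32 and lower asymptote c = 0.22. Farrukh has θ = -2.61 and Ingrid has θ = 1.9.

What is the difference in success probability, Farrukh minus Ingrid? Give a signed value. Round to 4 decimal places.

P(θ) = c + (1 − c) · 1 / (1 + exp(−a(θ − b)))
P(Farrukh) = 0.3775  [exponent -1.3740]
P(Ingrid) = 0.8371  [exponent 1.3320]
Difference = 0.3775 − 0.8371 = -0.4596

-0.4596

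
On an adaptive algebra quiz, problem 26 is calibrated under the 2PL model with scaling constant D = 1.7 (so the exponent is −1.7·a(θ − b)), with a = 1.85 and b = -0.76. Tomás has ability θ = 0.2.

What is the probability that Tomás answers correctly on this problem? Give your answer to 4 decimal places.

0.9534

P(θ) = 1 / (1 + exp(−D·a(θ − b)))
Exponent: 1.7 × 1.85 × (0.2 − (-0.76)) = 3.0192
1/(1 + e^{-3.0192}) = 0.9534
P = 0.9534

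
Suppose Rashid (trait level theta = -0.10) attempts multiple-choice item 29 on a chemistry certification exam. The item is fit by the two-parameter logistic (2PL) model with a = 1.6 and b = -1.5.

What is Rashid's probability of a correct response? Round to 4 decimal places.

P(theta) = 1 / (1 + exp(−a(theta − b)))
Exponent: 1.6 × (-0.10 − (-1.5)) = 2.2400
1/(1 + e^{-2.2400}) = 0.9038

0.9038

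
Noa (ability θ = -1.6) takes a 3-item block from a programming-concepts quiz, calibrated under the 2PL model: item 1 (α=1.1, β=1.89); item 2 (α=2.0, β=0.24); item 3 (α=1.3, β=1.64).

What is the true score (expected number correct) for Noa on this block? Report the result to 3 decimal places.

0.060

P(θ) = 1 / (1 + exp(−α(θ − β)))
P_1 = 1/(1+e^{3.8390}) = 0.0211
P_2 = 1/(1+e^{3.6800}) = 0.0246
P_3 = 1/(1+e^{4.2120}) = 0.0146
E[score] = 0.0211 + 0.0246 + 0.0146 = 0.0603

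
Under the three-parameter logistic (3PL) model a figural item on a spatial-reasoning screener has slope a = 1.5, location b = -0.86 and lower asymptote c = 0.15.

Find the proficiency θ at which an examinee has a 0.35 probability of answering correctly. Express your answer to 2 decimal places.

-1.65

P(θ) = c + (1 − c) · 1 / (1 + exp(−a(θ − b)))
Remove guessing floor: (0.35 − 0.15)/(1 − 0.15) = 0.2353
logit = ln(0.2353/0.7647) = -1.1787
θ = b + logit/(a) = -0.86 + (-1.1787)/1.5000 = -1.6458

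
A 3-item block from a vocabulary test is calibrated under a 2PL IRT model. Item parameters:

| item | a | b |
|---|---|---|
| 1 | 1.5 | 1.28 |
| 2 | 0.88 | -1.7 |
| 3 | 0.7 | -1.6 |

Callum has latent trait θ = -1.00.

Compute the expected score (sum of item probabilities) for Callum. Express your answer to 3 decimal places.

P(θ) = 1 / (1 + exp(−a(θ − b)))
P_1 = 1/(1+e^{3.4200}) = 0.0317
P_2 = 1/(1+e^{-0.6160}) = 0.6493
P_3 = 1/(1+e^{-0.4200}) = 0.6035
E[score] = 0.0317 + 0.6493 + 0.6035 = 1.2845

1.284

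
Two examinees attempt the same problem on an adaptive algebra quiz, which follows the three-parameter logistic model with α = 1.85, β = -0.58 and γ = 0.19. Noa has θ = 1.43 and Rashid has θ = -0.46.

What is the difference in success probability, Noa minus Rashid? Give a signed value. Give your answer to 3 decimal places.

P(θ) = γ + (1 − γ) · 1 / (1 + exp(−α(θ − β)))
P(Noa) = 0.9808  [exponent 3.7185]
P(Rashid) = 0.6398  [exponent 0.2220]
Difference = 0.9808 − 0.6398 = 0.3410

0.341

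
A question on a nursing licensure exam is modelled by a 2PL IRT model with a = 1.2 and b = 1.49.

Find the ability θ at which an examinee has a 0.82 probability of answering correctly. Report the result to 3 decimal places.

P(θ) = 1 / (1 + exp(−a(θ − b)))
logit = ln(0.8200/0.1800) = 1.5163
θ = b + logit/(a) = 1.49 + 1.5163/1.2000 = 2.7536

2.754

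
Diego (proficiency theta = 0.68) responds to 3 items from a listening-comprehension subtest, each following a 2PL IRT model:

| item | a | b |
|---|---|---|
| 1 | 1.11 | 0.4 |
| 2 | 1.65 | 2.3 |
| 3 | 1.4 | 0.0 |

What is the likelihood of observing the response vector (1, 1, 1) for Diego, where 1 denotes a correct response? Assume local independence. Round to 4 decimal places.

0.0269

P(theta) = 1 / (1 + exp(−a(theta − b)))
P_1 = 1/(1+e^{-0.3108}) = 0.5771
P_2 = 1/(1+e^{2.6730}) = 0.0646
P_3 = 1/(1+e^{-0.9520}) = 0.7215
L = P_1 × P_2 × P_3 = 0.5771 × 0.0646 × 0.7215 = 0.02689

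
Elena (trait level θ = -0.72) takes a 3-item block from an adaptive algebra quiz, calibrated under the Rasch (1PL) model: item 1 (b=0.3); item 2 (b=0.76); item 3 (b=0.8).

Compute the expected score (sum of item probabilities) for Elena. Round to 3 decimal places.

0.630

P(θ) = 1 / (1 + exp(−(θ − b)))
P_1 = 1/(1+e^{1.0200}) = 0.2650
P_2 = 1/(1+e^{1.4800}) = 0.1854
P_3 = 1/(1+e^{1.5200}) = 0.1795
E[score] = 0.2650 + 0.1854 + 0.1795 = 0.6299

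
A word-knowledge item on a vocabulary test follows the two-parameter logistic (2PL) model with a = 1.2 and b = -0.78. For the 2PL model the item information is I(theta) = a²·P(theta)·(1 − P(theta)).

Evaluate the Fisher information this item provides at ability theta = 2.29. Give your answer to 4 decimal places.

0.0344

P = 1/(1+e^{-3.6840}) = 0.9755
P(1−P) = 0.9755 × 0.0245 = 0.0239
I = a² × P(1−P) = 1.2² × 0.0239 = 0.03442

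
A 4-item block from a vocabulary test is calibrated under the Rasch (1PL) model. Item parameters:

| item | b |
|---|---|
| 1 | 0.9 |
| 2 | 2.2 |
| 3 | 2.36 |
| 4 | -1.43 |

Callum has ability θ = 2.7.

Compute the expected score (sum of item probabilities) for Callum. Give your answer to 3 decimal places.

3.049

P(θ) = 1 / (1 + exp(−(θ − b)))
P_1 = 1/(1+e^{-1.8000}) = 0.8581
P_2 = 1/(1+e^{-0.5000}) = 0.6225
P_3 = 1/(1+e^{-0.3400}) = 0.5842
P_4 = 1/(1+e^{-4.1300}) = 0.9842
E[score] = 0.8581 + 0.6225 + 0.5842 + 0.9842 = 3.0490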